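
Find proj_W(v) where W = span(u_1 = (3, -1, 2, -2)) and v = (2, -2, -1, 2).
proj_W(v) = (1/3, -1/9, 2/9, -2/9)

Set up U = [u_1 | ... | u_1] ∈ R^(4×1). The projector onto W = col(U) is P = U (U^T U)^(-1) U^T.
Compute U^T U =
  [18],
and U^T v = (2).
Solve U^T U · c = U^T v for the coefficients: c = (1/9). The projection is proj_W(v) = U c.
Check: (v - proj_W(v)) · u_1 = 0  (should be 0).
Result: proj_W(v) = (1/3, -1/9, 2/9, -2/9).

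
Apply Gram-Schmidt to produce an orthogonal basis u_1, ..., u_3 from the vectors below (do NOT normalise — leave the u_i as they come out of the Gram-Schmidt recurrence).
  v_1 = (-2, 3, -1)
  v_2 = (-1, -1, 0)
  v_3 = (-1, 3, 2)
Orthogonal basis:
  u_1 = (-2, 3, -1)
  u_2 = (-8/7, -11/14, -1/14)
  u_3 = (-14/27, 14/27, 70/27)

Apply the Gram-Schmidt recurrence
  u_1 = v_1
  u_i = v_i − Σ_{j<i} ((v_i · u_j) / (u_j · u_j)) · u_j.

Step by step this gives:
  u_1 = (-2, 3, -1)
  u_2 = (-8/7, -11/14, -1/14)
  u_3 = (-14/27, 14/27, 70/27)

Orthogonality check:
  u_2 · u_1 = 0 (should be 0)
  u_3 · u_1 = 0 (should be 0)
  u_3 · u_2 = 0 (should be 0)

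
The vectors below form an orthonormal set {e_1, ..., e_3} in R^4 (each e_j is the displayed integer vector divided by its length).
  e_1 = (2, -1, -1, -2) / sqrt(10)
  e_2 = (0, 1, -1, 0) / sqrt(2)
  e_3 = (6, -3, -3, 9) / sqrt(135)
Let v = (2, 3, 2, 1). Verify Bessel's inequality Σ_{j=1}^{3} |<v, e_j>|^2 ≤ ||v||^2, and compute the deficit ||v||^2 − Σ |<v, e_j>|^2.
Σ |<v, e_j>|^2 = 5/3; ||v||^2 = 18; deficit = 49/3

Write each e_j = u_j / sqrt(<u_j, u_j>) where u_j is the displayed integer vector. Then <v, e_j> = <v, u_j> / sqrt(<u_j, u_j>), so |<v, e_j>|^2 = <v, u_j>^2 / <u_j, u_j>.
Coefficients: <v, e_1> = -3/sqrt(10), <v, e_2> = 1/sqrt(2), <v, e_3> = 6/sqrt(135).
Square and sum: Σ |<v, e_j>|^2 = 5/3.
Compute ||v||^2 = v·v = 18.
Deficit = 18 − 5/3 = 49/3 ≥ 0, confirming Bessel's inequality. (The deficit equals ||v − Σ <v,e_j> e_j||^2, the squared distance from v to span{e_j}.)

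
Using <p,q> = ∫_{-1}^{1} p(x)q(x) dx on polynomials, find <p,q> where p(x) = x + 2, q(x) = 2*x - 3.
<p,q> = -32/3

Expand the product: p(x)·q(x) = 2*x^2 + x - 6.
∫_{-1}^{1} of each monomial x^k gives [2/(k+1) if k even, 0 if k odd]. Integrating term-by-term (or equivalently evaluating the antiderivative F(x) = 2*x^3/3 + x^2/2 - 6*x at the endpoints):
  F(1) − F(−1) = -29/6 − (35/6) = -32/3.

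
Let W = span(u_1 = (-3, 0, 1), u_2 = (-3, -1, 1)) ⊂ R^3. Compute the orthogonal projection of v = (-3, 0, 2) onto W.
proj_W(v) = (-33/10, 0, 11/10)

Set up U = [u_1 | ... | u_2] ∈ R^(3×2). The projector onto W = col(U) is P = U (U^T U)^(-1) U^T.
Compute U^T U =
  [10, 10]
  [10, 11],
and U^T v = (11, 11).
Solve U^T U · c = U^T v for the coefficients: c = (11/10, 0). The projection is proj_W(v) = U c.
Check: (v - proj_W(v)) · u_1 = 0  (should be 0).
Check: (v - proj_W(v)) · u_2 = 0  (should be 0).
Result: proj_W(v) = (-33/10, 0, 11/10).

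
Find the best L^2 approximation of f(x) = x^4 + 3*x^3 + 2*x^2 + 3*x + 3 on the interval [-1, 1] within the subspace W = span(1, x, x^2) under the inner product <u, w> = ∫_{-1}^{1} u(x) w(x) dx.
g(x) = 20*x^2/7 + 24*x/5 + 102/35

The best approximation g ∈ W is the orthogonal projection of f onto W. Writing g = a_0 + a_1 x + a_2 x^2, the coefficients solve the normal equations G · a = b where
  G_{ij} = <φ_i, φ_j> and b_i = <f, φ_i>, with φ_0 = 1, φ_1 = x, φ_2 = x^2.
G =
  [2, 0, 2/3]
  [0, 2/3, 0]
  [2/3, 0, 2/5],
b = (116/15, 16/5, 108/35).
Solving gives a_0 = 102/35, a_1 = 24/5, a_2 = 20/7, so
  g(x) = 20*x^2/7 + 24*x/5 + 102/35.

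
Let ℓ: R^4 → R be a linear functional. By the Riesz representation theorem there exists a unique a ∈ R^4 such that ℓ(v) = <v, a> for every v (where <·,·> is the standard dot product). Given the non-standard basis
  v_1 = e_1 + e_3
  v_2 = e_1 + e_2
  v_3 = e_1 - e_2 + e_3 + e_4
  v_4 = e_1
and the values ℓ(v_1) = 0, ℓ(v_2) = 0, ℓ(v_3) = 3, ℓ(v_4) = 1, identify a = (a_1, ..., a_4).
a = (1, -1, -1, 2)

Write a = (a_1, ..., a_4) in the standard basis. For each basis vector v_i, ℓ(v_i) = <v_i, a> is a linear equation in the a_j's. Collect the n equations into a matrix system V a = ℓ, where row i of V is v_i (expressed in the standard basis). Since V is invertible (lower-triangular with 1s on the diagonal, up to permutation), solve by back-substitution:
  V =
[[1, 0, 1, 0],
 [1, 1, 0, 0],
 [1, -1, 1, 1],
 [1, 0, 0, 0]]
  V a = (0, 0, 3, 1)
Solving gives a = (1, -1, -1, 2).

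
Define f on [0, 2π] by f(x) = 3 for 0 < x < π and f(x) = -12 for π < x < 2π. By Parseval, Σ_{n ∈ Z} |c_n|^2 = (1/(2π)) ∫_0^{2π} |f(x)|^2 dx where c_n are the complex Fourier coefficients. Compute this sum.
Σ |c_n|^2 = 153/2

Parseval equates the L^2 energy of f (normalised by 1/(2π)) with the ℓ^2 sum of its Fourier coefficients: (1/(2π)) ∫_0^{2π} |f|^2 = Σ |c_n|^2.
Compute the left side: (1/(2π)) [∫_0^π 3^2 dx + ∫_π^{2π} (-12)^2 dx] = (1/(2π)) · (9π + 144π) = (9 + 144)/2 = 153/2.
So Σ_{n ∈ Z} |c_n|^2 = 153/2.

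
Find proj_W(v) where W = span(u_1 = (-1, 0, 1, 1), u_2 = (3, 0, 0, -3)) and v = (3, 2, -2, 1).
proj_W(v) = (1, 0, -2, -1)

Set up U = [u_1 | ... | u_2] ∈ R^(4×2). The projector onto W = col(U) is P = U (U^T U)^(-1) U^T.
Compute U^T U =
  [3, -6]
  [-6, 18],
and U^T v = (-4, 6).
Solve U^T U · c = U^T v for the coefficients: c = (-2, -1/3). The projection is proj_W(v) = U c.
Check: (v - proj_W(v)) · u_1 = 0  (should be 0).
Check: (v - proj_W(v)) · u_2 = 0  (should be 0).
Result: proj_W(v) = (1, 0, -2, -1).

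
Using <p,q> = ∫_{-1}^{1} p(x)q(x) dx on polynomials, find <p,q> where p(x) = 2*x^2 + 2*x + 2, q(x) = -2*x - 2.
<p,q> = -40/3

Expand the product: p(x)·q(x) = -4*x^3 - 8*x^2 - 8*x - 4.
∫_{-1}^{1} of each monomial x^k gives [2/(k+1) if k even, 0 if k odd]. Integrating term-by-term (or equivalently evaluating the antiderivative F(x) = -x^4 - 8*x^3/3 - 4*x^2 - 4*x at the endpoints):
  F(1) − F(−1) = -35/3 − (5/3) = -40/3.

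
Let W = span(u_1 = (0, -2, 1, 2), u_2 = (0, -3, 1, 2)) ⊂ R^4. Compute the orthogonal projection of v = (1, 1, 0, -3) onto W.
proj_W(v) = (0, 1, -6/5, -12/5)

Set up U = [u_1 | ... | u_2] ∈ R^(4×2). The projector onto W = col(U) is P = U (U^T U)^(-1) U^T.
Compute U^T U =
  [9, 11]
  [11, 14],
and U^T v = (-8, -9).
Solve U^T U · c = U^T v for the coefficients: c = (-13/5, 7/5). The projection is proj_W(v) = U c.
Check: (v - proj_W(v)) · u_1 = 0  (should be 0).
Check: (v - proj_W(v)) · u_2 = 0  (should be 0).
Result: proj_W(v) = (0, 1, -6/5, -12/5).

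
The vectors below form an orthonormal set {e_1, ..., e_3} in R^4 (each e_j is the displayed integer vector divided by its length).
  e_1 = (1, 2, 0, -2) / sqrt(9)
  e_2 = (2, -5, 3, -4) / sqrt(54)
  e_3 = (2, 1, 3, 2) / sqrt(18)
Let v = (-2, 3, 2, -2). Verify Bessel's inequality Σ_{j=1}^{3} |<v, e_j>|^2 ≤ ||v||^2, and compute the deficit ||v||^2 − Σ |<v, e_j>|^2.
Σ |<v, e_j>|^2 = 206/27; ||v||^2 = 21; deficit = 361/27

Write each e_j = u_j / sqrt(<u_j, u_j>) where u_j is the displayed integer vector. Then <v, e_j> = <v, u_j> / sqrt(<u_j, u_j>), so |<v, e_j>|^2 = <v, u_j>^2 / <u_j, u_j>.
Coefficients: <v, e_1> = 8/sqrt(9), <v, e_2> = -5/sqrt(54), <v, e_3> = 1/sqrt(18).
Square and sum: Σ |<v, e_j>|^2 = 206/27.
Compute ||v||^2 = v·v = 21.
Deficit = 21 − 206/27 = 361/27 ≥ 0, confirming Bessel's inequality. (The deficit equals ||v − Σ <v,e_j> e_j||^2, the squared distance from v to span{e_j}.)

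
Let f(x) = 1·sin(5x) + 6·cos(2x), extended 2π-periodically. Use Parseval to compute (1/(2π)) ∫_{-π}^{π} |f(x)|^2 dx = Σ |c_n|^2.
Σ |c_n|^2 = 37/2

Expand |f|^2 and use orthogonality of {sin(nx), cos(mx)} on [-π, π]:
  ∫_{-π}^{π} sin(nx)^2 dx = π, ∫ cos(mx)^2 dx = π, and cross terms integrate to 0.
So ∫_{-π}^{π} f(x)^2 dx = 1^2 · π + 6^2 · π = (1 + 36)π.
Divide by 2π: (1 + 36)/2 = 37/2.
By Parseval, this equals Σ |c_n|^2.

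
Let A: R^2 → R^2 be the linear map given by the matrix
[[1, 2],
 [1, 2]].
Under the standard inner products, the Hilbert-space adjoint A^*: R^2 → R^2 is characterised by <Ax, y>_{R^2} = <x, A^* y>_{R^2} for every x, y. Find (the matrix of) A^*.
A^* = A^T =
[[1, 1],
 [2, 2]]

For real matrices with standard dot products, the defining identity <Ax, y> = <x, A^* y> gives (Ax)^T y = x^T (A^*) y, i.e. x^T A^T y = x^T (A^*) y. Since this holds for all x, y, we must have A^* = A^T. Therefore
A^* =
[[1, 1],
 [2, 2]].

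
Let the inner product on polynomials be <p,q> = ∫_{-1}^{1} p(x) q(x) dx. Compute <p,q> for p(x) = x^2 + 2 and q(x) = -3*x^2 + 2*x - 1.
<p,q> = -148/15

Expand the product: p(x)·q(x) = -3*x^4 + 2*x^3 - 7*x^2 + 4*x - 2.
∫_{-1}^{1} of each monomial x^k gives [2/(k+1) if k even, 0 if k odd]. Integrating term-by-term (or equivalently evaluating the antiderivative F(x) = -3*x^5/5 + x^4/2 - 7*x^3/3 + 2*x^2 - 2*x at the endpoints):
  F(1) − F(−1) = -73/30 − (223/30) = -148/15.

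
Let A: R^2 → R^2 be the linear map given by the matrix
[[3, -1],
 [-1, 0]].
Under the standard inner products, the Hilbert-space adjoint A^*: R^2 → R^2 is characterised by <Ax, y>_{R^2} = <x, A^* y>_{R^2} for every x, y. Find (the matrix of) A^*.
A^* = A^T =
[[3, -1],
 [-1, 0]]

For real matrices with standard dot products, the defining identity <Ax, y> = <x, A^* y> gives (Ax)^T y = x^T (A^*) y, i.e. x^T A^T y = x^T (A^*) y. Since this holds for all x, y, we must have A^* = A^T. Therefore
A^* =
[[3, -1],
 [-1, 0]].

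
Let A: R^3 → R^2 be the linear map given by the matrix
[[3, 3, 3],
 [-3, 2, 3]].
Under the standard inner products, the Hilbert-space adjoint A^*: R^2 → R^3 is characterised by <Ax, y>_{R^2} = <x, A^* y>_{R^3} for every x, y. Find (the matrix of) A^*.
A^* = A^T =
[[3, -3],
 [3, 2],
 [3, 3]]

For real matrices with standard dot products, the defining identity <Ax, y> = <x, A^* y> gives (Ax)^T y = x^T (A^*) y, i.e. x^T A^T y = x^T (A^*) y. Since this holds for all x, y, we must have A^* = A^T. Therefore
A^* =
[[3, -3],
 [3, 2],
 [3, 3]].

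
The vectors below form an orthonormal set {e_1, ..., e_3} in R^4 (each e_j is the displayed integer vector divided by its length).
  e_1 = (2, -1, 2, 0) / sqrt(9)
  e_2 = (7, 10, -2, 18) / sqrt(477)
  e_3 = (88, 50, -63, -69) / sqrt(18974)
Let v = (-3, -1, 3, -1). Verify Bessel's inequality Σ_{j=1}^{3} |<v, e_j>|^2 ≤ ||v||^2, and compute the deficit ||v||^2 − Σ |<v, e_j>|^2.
Σ |<v, e_j>|^2 = 2932/179; ||v||^2 = 20; deficit = 648/179

Write each e_j = u_j / sqrt(<u_j, u_j>) where u_j is the displayed integer vector. Then <v, e_j> = <v, u_j> / sqrt(<u_j, u_j>), so |<v, e_j>|^2 = <v, u_j>^2 / <u_j, u_j>.
Coefficients: <v, e_1> = 1/sqrt(9), <v, e_2> = -55/sqrt(477), <v, e_3> = -434/sqrt(18974).
Square and sum: Σ |<v, e_j>|^2 = 2932/179.
Compute ||v||^2 = v·v = 20.
Deficit = 20 − 2932/179 = 648/179 ≥ 0, confirming Bessel's inequality. (The deficit equals ||v − Σ <v,e_j> e_j||^2, the squared distance from v to span{e_j}.)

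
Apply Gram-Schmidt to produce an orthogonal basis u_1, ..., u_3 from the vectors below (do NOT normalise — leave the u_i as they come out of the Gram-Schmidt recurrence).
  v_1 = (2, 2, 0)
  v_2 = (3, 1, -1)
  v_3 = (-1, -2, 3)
Orthogonal basis:
  u_1 = (2, 2, 0)
  u_2 = (1, -1, -1)
  u_3 = (7/6, -7/6, 7/3)

Apply the Gram-Schmidt recurrence
  u_1 = v_1
  u_i = v_i − Σ_{j<i} ((v_i · u_j) / (u_j · u_j)) · u_j.

Step by step this gives:
  u_1 = (2, 2, 0)
  u_2 = (1, -1, -1)
  u_3 = (7/6, -7/6, 7/3)

Orthogonality check:
  u_2 · u_1 = 0 (should be 0)
  u_3 · u_1 = 0 (should be 0)
  u_3 · u_2 = 0 (should be 0)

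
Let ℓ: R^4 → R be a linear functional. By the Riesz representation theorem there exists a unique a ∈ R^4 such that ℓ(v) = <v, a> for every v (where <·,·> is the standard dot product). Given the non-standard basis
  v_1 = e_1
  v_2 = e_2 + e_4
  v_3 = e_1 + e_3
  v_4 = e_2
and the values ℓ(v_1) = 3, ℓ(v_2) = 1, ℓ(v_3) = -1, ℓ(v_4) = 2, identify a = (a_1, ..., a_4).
a = (3, 2, -4, -1)

Write a = (a_1, ..., a_4) in the standard basis. For each basis vector v_i, ℓ(v_i) = <v_i, a> is a linear equation in the a_j's. Collect the n equations into a matrix system V a = ℓ, where row i of V is v_i (expressed in the standard basis). Since V is invertible (lower-triangular with 1s on the diagonal, up to permutation), solve by back-substitution:
  V =
[[1, 0, 0, 0],
 [0, 1, 0, 1],
 [1, 0, 1, 0],
 [0, 1, 0, 0]]
  V a = (3, 1, -1, 2)
Solving gives a = (3, 2, -4, -1).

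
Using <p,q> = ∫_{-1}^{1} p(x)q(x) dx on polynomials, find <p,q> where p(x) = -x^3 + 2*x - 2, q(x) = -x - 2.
<p,q> = 106/15

Expand the product: p(x)·q(x) = x^4 + 2*x^3 - 2*x^2 - 2*x + 4.
∫_{-1}^{1} of each monomial x^k gives [2/(k+1) if k even, 0 if k odd]. Integrating term-by-term (or equivalently evaluating the antiderivative F(x) = x^5/5 + x^4/2 - 2*x^3/3 - x^2 + 4*x at the endpoints):
  F(1) − F(−1) = 91/30 − (-121/30) = 106/15.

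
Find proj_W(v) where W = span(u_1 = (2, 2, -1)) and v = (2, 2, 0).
proj_W(v) = (16/9, 16/9, -8/9)

Set up U = [u_1 | ... | u_1] ∈ R^(3×1). The projector onto W = col(U) is P = U (U^T U)^(-1) U^T.
Compute U^T U =
  [9],
and U^T v = (8).
Solve U^T U · c = U^T v for the coefficients: c = (8/9). The projection is proj_W(v) = U c.
Check: (v - proj_W(v)) · u_1 = 0  (should be 0).
Result: proj_W(v) = (16/9, 16/9, -8/9).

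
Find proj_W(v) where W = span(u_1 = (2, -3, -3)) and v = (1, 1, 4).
proj_W(v) = (-13/11, 39/22, 39/22)

Set up U = [u_1 | ... | u_1] ∈ R^(3×1). The projector onto W = col(U) is P = U (U^T U)^(-1) U^T.
Compute U^T U =
  [22],
and U^T v = (-13).
Solve U^T U · c = U^T v for the coefficients: c = (-13/22). The projection is proj_W(v) = U c.
Check: (v - proj_W(v)) · u_1 = 0  (should be 0).
Result: proj_W(v) = (-13/11, 39/22, 39/22).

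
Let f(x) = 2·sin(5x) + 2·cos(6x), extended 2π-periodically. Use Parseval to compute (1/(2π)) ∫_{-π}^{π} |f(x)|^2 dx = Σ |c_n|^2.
Σ |c_n|^2 = 4

Expand |f|^2 and use orthogonality of {sin(nx), cos(mx)} on [-π, π]:
  ∫_{-π}^{π} sin(nx)^2 dx = π, ∫ cos(mx)^2 dx = π, and cross terms integrate to 0.
So ∫_{-π}^{π} f(x)^2 dx = 2^2 · π + 2^2 · π = (4 + 4)π.
Divide by 2π: (4 + 4)/2 = 4.
By Parseval, this equals Σ |c_n|^2.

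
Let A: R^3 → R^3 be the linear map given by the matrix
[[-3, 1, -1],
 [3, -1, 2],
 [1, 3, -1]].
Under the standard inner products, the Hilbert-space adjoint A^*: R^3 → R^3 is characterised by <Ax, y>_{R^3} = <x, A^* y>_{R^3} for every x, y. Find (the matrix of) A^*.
A^* = A^T =
[[-3, 3, 1],
 [1, -1, 3],
 [-1, 2, -1]]

For real matrices with standard dot products, the defining identity <Ax, y> = <x, A^* y> gives (Ax)^T y = x^T (A^*) y, i.e. x^T A^T y = x^T (A^*) y. Since this holds for all x, y, we must have A^* = A^T. Therefore
A^* =
[[-3, 3, 1],
 [1, -1, 3],
 [-1, 2, -1]].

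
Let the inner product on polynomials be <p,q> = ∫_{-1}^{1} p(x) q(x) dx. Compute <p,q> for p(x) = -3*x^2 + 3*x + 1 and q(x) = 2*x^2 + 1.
<p,q> = -16/15

Expand the product: p(x)·q(x) = -6*x^4 + 6*x^3 - x^2 + 3*x + 1.
∫_{-1}^{1} of each monomial x^k gives [2/(k+1) if k even, 0 if k odd]. Integrating term-by-term (or equivalently evaluating the antiderivative F(x) = -6*x^5/5 + 3*x^4/2 - x^3/3 + 3*x^2/2 + x at the endpoints):
  F(1) − F(−1) = 37/15 − (53/15) = -16/15.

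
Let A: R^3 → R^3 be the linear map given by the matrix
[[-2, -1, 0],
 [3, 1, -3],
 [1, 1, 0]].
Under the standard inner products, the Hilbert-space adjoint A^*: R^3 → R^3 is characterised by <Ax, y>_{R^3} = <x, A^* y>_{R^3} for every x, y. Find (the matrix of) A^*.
A^* = A^T =
[[-2, 3, 1],
 [-1, 1, 1],
 [0, -3, 0]]

For real matrices with standard dot products, the defining identity <Ax, y> = <x, A^* y> gives (Ax)^T y = x^T (A^*) y, i.e. x^T A^T y = x^T (A^*) y. Since this holds for all x, y, we must have A^* = A^T. Therefore
A^* =
[[-2, 3, 1],
 [-1, 1, 1],
 [0, -3, 0]].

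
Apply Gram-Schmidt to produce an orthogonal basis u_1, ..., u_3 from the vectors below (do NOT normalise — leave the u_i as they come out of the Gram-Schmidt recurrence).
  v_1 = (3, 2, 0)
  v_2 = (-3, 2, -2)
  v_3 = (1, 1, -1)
Orthogonal basis:
  u_1 = (3, 2, 0)
  u_2 = (-24/13, 36/13, -2)
  u_3 = (10/49, -15/49, -30/49)

Apply the Gram-Schmidt recurrence
  u_1 = v_1
  u_i = v_i − Σ_{j<i} ((v_i · u_j) / (u_j · u_j)) · u_j.

Step by step this gives:
  u_1 = (3, 2, 0)
  u_2 = (-24/13, 36/13, -2)
  u_3 = (10/49, -15/49, -30/49)

Orthogonality check:
  u_2 · u_1 = 0 (should be 0)
  u_3 · u_1 = 0 (should be 0)
  u_3 · u_2 = 0 (should be 0)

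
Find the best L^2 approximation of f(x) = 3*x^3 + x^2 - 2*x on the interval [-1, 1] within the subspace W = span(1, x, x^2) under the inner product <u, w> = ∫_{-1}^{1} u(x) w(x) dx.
g(x) = x^2 - x/5

The best approximation g ∈ W is the orthogonal projection of f onto W. Writing g = a_0 + a_1 x + a_2 x^2, the coefficients solve the normal equations G · a = b where
  G_{ij} = <φ_i, φ_j> and b_i = <f, φ_i>, with φ_0 = 1, φ_1 = x, φ_2 = x^2.
G =
  [2, 0, 2/3]
  [0, 2/3, 0]
  [2/3, 0, 2/5],
b = (2/3, -2/15, 2/5).
Solving gives a_0 = 0, a_1 = -1/5, a_2 = 1, so
  g(x) = x^2 - x/5.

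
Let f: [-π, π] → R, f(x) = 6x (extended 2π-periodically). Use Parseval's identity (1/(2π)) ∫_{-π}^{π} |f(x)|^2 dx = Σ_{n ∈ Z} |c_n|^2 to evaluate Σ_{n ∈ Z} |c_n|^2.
Σ |c_n|^2 = 12π^2

Expand and integrate term by term over [-π, π]:
  ∫ (6x)^2 dx = 36·(2π^3/3); ∫ 2·6·(0)·x dx = 0 (odd integrand); ∫ 0^2 dx = 0·2π.
So (1/(2π)) ∫_{-π}^{π} (6x)^2 dx = 36π^2/3 + 0 = 12π^2.
Parseval ⇒ Σ |c_n|^2 = 12π^2.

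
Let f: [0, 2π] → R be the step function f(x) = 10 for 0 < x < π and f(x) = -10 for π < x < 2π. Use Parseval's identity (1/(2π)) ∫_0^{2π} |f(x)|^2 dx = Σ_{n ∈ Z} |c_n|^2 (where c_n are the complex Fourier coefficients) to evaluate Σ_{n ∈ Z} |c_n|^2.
Σ |c_n|^2 = 100

Parseval equates the L^2 energy of f (normalised by 1/(2π)) with the ℓ^2 sum of its Fourier coefficients: (1/(2π)) ∫_0^{2π} |f|^2 = Σ |c_n|^2.
Compute the left side: (1/(2π)) [∫_0^π 10^2 dx + ∫_π^{2π} (-10)^2 dx] = (1/(2π)) · (100π + 100π) = (100 + 100)/2 = 100.
So Σ_{n ∈ Z} |c_n|^2 = 100.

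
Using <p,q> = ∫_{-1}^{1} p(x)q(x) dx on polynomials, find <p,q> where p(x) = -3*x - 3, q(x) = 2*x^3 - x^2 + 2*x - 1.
<p,q> = 8/5

Expand the product: p(x)·q(x) = -6*x^4 - 3*x^3 - 3*x^2 - 3*x + 3.
∫_{-1}^{1} of each monomial x^k gives [2/(k+1) if k even, 0 if k odd]. Integrating term-by-term (or equivalently evaluating the antiderivative F(x) = -6*x^5/5 - 3*x^4/4 - x^3 - 3*x^2/2 + 3*x at the endpoints):
  F(1) − F(−1) = -29/20 − (-61/20) = 8/5.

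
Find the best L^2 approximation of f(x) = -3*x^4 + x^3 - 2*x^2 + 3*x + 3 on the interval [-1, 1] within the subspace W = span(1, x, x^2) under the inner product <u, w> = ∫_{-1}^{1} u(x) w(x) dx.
g(x) = -32*x^2/7 + 18*x/5 + 114/35

The best approximation g ∈ W is the orthogonal projection of f onto W. Writing g = a_0 + a_1 x + a_2 x^2, the coefficients solve the normal equations G · a = b where
  G_{ij} = <φ_i, φ_j> and b_i = <f, φ_i>, with φ_0 = 1, φ_1 = x, φ_2 = x^2.
G =
  [2, 0, 2/3]
  [0, 2/3, 0]
  [2/3, 0, 2/5],
b = (52/15, 12/5, 12/35).
Solving gives a_0 = 114/35, a_1 = 18/5, a_2 = -32/7, so
  g(x) = -32*x^2/7 + 18*x/5 + 114/35.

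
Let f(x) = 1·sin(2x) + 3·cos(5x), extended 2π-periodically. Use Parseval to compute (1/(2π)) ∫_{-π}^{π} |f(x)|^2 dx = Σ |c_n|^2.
Σ |c_n|^2 = 5

Expand |f|^2 and use orthogonality of {sin(nx), cos(mx)} on [-π, π]:
  ∫_{-π}^{π} sin(nx)^2 dx = π, ∫ cos(mx)^2 dx = π, and cross terms integrate to 0.
So ∫_{-π}^{π} f(x)^2 dx = 1^2 · π + 3^2 · π = (1 + 9)π.
Divide by 2π: (1 + 9)/2 = 5.
By Parseval, this equals Σ |c_n|^2.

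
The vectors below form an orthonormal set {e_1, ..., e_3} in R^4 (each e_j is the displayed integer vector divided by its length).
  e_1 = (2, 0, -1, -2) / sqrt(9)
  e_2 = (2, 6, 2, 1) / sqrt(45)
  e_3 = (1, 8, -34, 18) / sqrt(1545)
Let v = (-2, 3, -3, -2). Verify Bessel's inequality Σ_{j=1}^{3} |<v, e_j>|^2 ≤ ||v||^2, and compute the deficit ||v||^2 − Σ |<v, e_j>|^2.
Σ |<v, e_j>|^2 = 2105/309; ||v||^2 = 26; deficit = 3*2**(295/329)*3**(222/329)*5**(193/329)*7**(313/329)/10

Write each e_j = u_j / sqrt(<u_j, u_j>) where u_j is the displayed integer vector. Then <v, e_j> = <v, u_j> / sqrt(<u_j, u_j>), so |<v, e_j>|^2 = <v, u_j>^2 / <u_j, u_j>.
Coefficients: <v, e_1> = 3/sqrt(9), <v, e_2> = 6/sqrt(45), <v, e_3> = 88/sqrt(1545).
Square and sum: Σ |<v, e_j>|^2 = 2105/309.
Compute ||v||^2 = v·v = 26.
Deficit = 26 − 2105/309 = 3*2**(295/329)*3**(222/329)*5**(193/329)*7**(313/329)/10 ≥ 0, confirming Bessel's inequality. (The deficit equals ||v − Σ <v,e_j> e_j||^2, the squared distance from v to span{e_j}.)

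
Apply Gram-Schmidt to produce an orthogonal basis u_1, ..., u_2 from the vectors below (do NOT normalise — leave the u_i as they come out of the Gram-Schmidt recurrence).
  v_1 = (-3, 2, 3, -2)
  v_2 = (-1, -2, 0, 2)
Orthogonal basis:
  u_1 = (-3, 2, 3, -2)
  u_2 = (-41/26, -21/13, 15/26, 21/13)

Apply the Gram-Schmidt recurrence
  u_1 = v_1
  u_i = v_i − Σ_{j<i} ((v_i · u_j) / (u_j · u_j)) · u_j.

Step by step this gives:
  u_1 = (-3, 2, 3, -2)
  u_2 = (-41/26, -21/13, 15/26, 21/13)

Orthogonality check:
  u_2 · u_1 = 0 (should be 0)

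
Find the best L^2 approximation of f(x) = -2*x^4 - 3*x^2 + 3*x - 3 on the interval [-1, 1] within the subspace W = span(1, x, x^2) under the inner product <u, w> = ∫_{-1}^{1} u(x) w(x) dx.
g(x) = -33*x^2/7 + 3*x - 99/35

The best approximation g ∈ W is the orthogonal projection of f onto W. Writing g = a_0 + a_1 x + a_2 x^2, the coefficients solve the normal equations G · a = b where
  G_{ij} = <φ_i, φ_j> and b_i = <f, φ_i>, with φ_0 = 1, φ_1 = x, φ_2 = x^2.
G =
  [2, 0, 2/3]
  [0, 2/3, 0]
  [2/3, 0, 2/5],
b = (-44/5, 2, -132/35).
Solving gives a_0 = -99/35, a_1 = 3, a_2 = -33/7, so
  g(x) = -33*x^2/7 + 3*x - 99/35.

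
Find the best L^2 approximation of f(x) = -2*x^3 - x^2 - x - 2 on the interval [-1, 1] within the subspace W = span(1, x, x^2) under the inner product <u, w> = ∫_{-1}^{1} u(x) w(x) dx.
g(x) = -x^2 - 11*x/5 - 2

The best approximation g ∈ W is the orthogonal projection of f onto W. Writing g = a_0 + a_1 x + a_2 x^2, the coefficients solve the normal equations G · a = b where
  G_{ij} = <φ_i, φ_j> and b_i = <f, φ_i>, with φ_0 = 1, φ_1 = x, φ_2 = x^2.
G =
  [2, 0, 2/3]
  [0, 2/3, 0]
  [2/3, 0, 2/5],
b = (-14/3, -22/15, -26/15).
Solving gives a_0 = -2, a_1 = -11/5, a_2 = -1, so
  g(x) = -x^2 - 11*x/5 - 2.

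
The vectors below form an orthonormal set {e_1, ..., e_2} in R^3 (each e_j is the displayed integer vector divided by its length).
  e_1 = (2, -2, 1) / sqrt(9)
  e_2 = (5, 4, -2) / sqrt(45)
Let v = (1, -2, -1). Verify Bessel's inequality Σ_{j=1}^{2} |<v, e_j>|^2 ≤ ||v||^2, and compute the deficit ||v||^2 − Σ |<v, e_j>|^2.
Σ |<v, e_j>|^2 = 14/5; ||v||^2 = 6; deficit = 16/5

Write each e_j = u_j / sqrt(<u_j, u_j>) where u_j is the displayed integer vector. Then <v, e_j> = <v, u_j> / sqrt(<u_j, u_j>), so |<v, e_j>|^2 = <v, u_j>^2 / <u_j, u_j>.
Coefficients: <v, e_1> = 5/sqrt(9), <v, e_2> = -1/sqrt(45).
Square and sum: Σ |<v, e_j>|^2 = 14/5.
Compute ||v||^2 = v·v = 6.
Deficit = 6 − 14/5 = 16/5 ≥ 0, confirming Bessel's inequality. (The deficit equals ||v − Σ <v,e_j> e_j||^2, the squared distance from v to span{e_j}.)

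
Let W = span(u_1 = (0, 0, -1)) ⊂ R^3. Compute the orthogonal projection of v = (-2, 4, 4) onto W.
proj_W(v) = (0, 0, 4)

Set up U = [u_1 | ... | u_1] ∈ R^(3×1). The projector onto W = col(U) is P = U (U^T U)^(-1) U^T.
Compute U^T U =
  [1],
and U^T v = (-4).
Solve U^T U · c = U^T v for the coefficients: c = (-4). The projection is proj_W(v) = U c.
Check: (v - proj_W(v)) · u_1 = 0  (should be 0).
Result: proj_W(v) = (0, 0, 4).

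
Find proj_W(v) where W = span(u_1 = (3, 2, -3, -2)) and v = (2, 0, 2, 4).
proj_W(v) = (-12/13, -8/13, 12/13, 8/13)

Set up U = [u_1 | ... | u_1] ∈ R^(4×1). The projector onto W = col(U) is P = U (U^T U)^(-1) U^T.
Compute U^T U =
  [26],
and U^T v = (-8).
Solve U^T U · c = U^T v for the coefficients: c = (-4/13). The projection is proj_W(v) = U c.
Check: (v - proj_W(v)) · u_1 = 0  (should be 0).
Result: proj_W(v) = (-12/13, -8/13, 12/13, 8/13).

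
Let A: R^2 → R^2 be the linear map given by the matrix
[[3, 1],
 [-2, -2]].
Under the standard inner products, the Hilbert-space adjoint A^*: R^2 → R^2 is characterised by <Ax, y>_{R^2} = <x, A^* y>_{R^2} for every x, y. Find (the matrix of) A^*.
A^* = A^T =
[[3, -2],
 [1, -2]]

For real matrices with standard dot products, the defining identity <Ax, y> = <x, A^* y> gives (Ax)^T y = x^T (A^*) y, i.e. x^T A^T y = x^T (A^*) y. Since this holds for all x, y, we must have A^* = A^T. Therefore
A^* =
[[3, -2],
 [1, -2]].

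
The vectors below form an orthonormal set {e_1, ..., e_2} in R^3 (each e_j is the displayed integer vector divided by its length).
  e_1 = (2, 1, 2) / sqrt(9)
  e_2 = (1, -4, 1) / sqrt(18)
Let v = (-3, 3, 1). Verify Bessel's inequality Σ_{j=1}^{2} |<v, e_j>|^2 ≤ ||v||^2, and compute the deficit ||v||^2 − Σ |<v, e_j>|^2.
Σ |<v, e_j>|^2 = 11; ||v||^2 = 19; deficit = 8

Write each e_j = u_j / sqrt(<u_j, u_j>) where u_j is the displayed integer vector. Then <v, e_j> = <v, u_j> / sqrt(<u_j, u_j>), so |<v, e_j>|^2 = <v, u_j>^2 / <u_j, u_j>.
Coefficients: <v, e_1> = -1/sqrt(9), <v, e_2> = -14/sqrt(18).
Square and sum: Σ |<v, e_j>|^2 = 11.
Compute ||v||^2 = v·v = 19.
Deficit = 19 − 11 = 8 ≥ 0, confirming Bessel's inequality. (The deficit equals ||v − Σ <v,e_j> e_j||^2, the squared distance from v to span{e_j}.)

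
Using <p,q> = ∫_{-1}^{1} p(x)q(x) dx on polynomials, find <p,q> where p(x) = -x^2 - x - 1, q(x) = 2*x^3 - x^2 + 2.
<p,q> = -76/15

Expand the product: p(x)·q(x) = -2*x^5 - x^4 - x^3 - x^2 - 2*x - 2.
∫_{-1}^{1} of each monomial x^k gives [2/(k+1) if k even, 0 if k odd]. Integrating term-by-term (or equivalently evaluating the antiderivative F(x) = -x^6/3 - x^5/5 - x^4/4 - x^3/3 - x^2 - 2*x at the endpoints):
  F(1) − F(−1) = -247/60 − (19/20) = -76/15.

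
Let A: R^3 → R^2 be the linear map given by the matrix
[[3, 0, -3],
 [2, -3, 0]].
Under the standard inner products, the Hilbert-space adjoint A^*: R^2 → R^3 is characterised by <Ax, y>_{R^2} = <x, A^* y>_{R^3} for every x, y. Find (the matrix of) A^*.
A^* = A^T =
[[3, 2],
 [0, -3],
 [-3, 0]]

For real matrices with standard dot products, the defining identity <Ax, y> = <x, A^* y> gives (Ax)^T y = x^T (A^*) y, i.e. x^T A^T y = x^T (A^*) y. Since this holds for all x, y, we must have A^* = A^T. Therefore
A^* =
[[3, 2],
 [0, -3],
 [-3, 0]].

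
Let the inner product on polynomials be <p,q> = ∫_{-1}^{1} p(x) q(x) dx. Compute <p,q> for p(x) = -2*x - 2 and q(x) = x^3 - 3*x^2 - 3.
<p,q> = 76/5

Expand the product: p(x)·q(x) = -2*x^4 + 4*x^3 + 6*x^2 + 6*x + 6.
∫_{-1}^{1} of each monomial x^k gives [2/(k+1) if k even, 0 if k odd]. Integrating term-by-term (or equivalently evaluating the antiderivative F(x) = -2*x^5/5 + x^4 + 2*x^3 + 3*x^2 + 6*x at the endpoints):
  F(1) − F(−1) = 58/5 − (-18/5) = 76/5.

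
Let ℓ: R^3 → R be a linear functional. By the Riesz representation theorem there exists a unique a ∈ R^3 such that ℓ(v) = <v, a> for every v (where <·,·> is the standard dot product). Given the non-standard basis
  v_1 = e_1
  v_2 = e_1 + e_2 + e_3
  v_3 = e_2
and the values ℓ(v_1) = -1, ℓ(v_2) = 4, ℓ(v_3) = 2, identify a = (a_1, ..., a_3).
a = (-1, 2, 3)

Write a = (a_1, ..., a_3) in the standard basis. For each basis vector v_i, ℓ(v_i) = <v_i, a> is a linear equation in the a_j's. Collect the n equations into a matrix system V a = ℓ, where row i of V is v_i (expressed in the standard basis). Since V is invertible (lower-triangular with 1s on the diagonal, up to permutation), solve by back-substitution:
  V =
[[1, 0, 0],
 [1, 1, 1],
 [0, 1, 0]]
  V a = (-1, 4, 2)
Solving gives a = (-1, 2, 3).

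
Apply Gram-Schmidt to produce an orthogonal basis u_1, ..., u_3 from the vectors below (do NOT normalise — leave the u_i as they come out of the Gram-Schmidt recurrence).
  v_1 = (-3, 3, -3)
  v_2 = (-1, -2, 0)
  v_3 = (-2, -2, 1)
Orthogonal basis:
  u_1 = (-3, 3, -3)
  u_2 = (-4/3, -5/3, -1/3)
  u_3 = (-5/7, 5/14, 15/14)

Apply the Gram-Schmidt recurrence
  u_1 = v_1
  u_i = v_i − Σ_{j<i} ((v_i · u_j) / (u_j · u_j)) · u_j.

Step by step this gives:
  u_1 = (-3, 3, -3)
  u_2 = (-4/3, -5/3, -1/3)
  u_3 = (-5/7, 5/14, 15/14)

Orthogonality check:
  u_2 · u_1 = 0 (should be 0)
  u_3 · u_1 = 0 (should be 0)
  u_3 · u_2 = 0 (should be 0)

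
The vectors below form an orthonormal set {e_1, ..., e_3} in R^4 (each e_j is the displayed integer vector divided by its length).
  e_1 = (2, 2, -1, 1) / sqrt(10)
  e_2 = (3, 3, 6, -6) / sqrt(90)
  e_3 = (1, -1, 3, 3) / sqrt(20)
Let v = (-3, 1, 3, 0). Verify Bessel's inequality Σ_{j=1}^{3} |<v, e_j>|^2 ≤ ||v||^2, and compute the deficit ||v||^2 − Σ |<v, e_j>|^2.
Σ |<v, e_j>|^2 = 31/4; ||v||^2 = 19; deficit = 45/4

Write each e_j = u_j / sqrt(<u_j, u_j>) where u_j is the displayed integer vector. Then <v, e_j> = <v, u_j> / sqrt(<u_j, u_j>), so |<v, e_j>|^2 = <v, u_j>^2 / <u_j, u_j>.
Coefficients: <v, e_1> = -7/sqrt(10), <v, e_2> = 12/sqrt(90), <v, e_3> = 5/sqrt(20).
Square and sum: Σ |<v, e_j>|^2 = 31/4.
Compute ||v||^2 = v·v = 19.
Deficit = 19 − 31/4 = 45/4 ≥ 0, confirming Bessel's inequality. (The deficit equals ||v − Σ <v,e_j> e_j||^2, the squared distance from v to span{e_j}.)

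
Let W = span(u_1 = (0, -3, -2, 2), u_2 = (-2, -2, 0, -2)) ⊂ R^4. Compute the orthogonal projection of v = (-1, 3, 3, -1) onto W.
proj_W(v) = (0, 3, 2, -2)

Set up U = [u_1 | ... | u_2] ∈ R^(4×2). The projector onto W = col(U) is P = U (U^T U)^(-1) U^T.
Compute U^T U =
  [17, 2]
  [2, 12],
and U^T v = (-17, -2).
Solve U^T U · c = U^T v for the coefficients: c = (-1, 0). The projection is proj_W(v) = U c.
Check: (v - proj_W(v)) · u_1 = 0  (should be 0).
Check: (v - proj_W(v)) · u_2 = 0  (should be 0).
Result: proj_W(v) = (0, 3, 2, -2).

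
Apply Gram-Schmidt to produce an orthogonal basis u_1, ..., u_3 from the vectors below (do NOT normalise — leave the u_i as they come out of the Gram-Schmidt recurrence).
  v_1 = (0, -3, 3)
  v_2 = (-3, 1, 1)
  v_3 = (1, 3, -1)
Orthogonal basis:
  u_1 = (0, -3, 3)
  u_2 = (-3, 1, 1)
  u_3 = (8/11, 12/11, 12/11)

Apply the Gram-Schmidt recurrence
  u_1 = v_1
  u_i = v_i − Σ_{j<i} ((v_i · u_j) / (u_j · u_j)) · u_j.

Step by step this gives:
  u_1 = (0, -3, 3)
  u_2 = (-3, 1, 1)
  u_3 = (8/11, 12/11, 12/11)

Orthogonality check:
  u_2 · u_1 = 0 (should be 0)
  u_3 · u_1 = 0 (should be 0)
  u_3 · u_2 = 0 (should be 0)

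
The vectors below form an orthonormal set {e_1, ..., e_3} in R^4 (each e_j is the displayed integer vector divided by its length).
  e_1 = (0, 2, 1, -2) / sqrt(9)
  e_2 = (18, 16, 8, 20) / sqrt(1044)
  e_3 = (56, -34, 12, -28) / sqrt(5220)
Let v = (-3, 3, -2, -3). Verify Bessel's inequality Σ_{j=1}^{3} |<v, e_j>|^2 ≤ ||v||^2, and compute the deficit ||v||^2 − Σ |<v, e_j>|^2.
Σ |<v, e_j>|^2 = 26; ||v||^2 = 31; deficit = 5

Write each e_j = u_j / sqrt(<u_j, u_j>) where u_j is the displayed integer vector. Then <v, e_j> = <v, u_j> / sqrt(<u_j, u_j>), so |<v, e_j>|^2 = <v, u_j>^2 / <u_j, u_j>.
Coefficients: <v, e_1> = 10/sqrt(9), <v, e_2> = -82/sqrt(1044), <v, e_3> = -210/sqrt(5220).
Square and sum: Σ |<v, e_j>|^2 = 26.
Compute ||v||^2 = v·v = 31.
Deficit = 31 − 26 = 5 ≥ 0, confirming Bessel's inequality. (The deficit equals ||v − Σ <v,e_j> e_j||^2, the squared distance from v to span{e_j}.)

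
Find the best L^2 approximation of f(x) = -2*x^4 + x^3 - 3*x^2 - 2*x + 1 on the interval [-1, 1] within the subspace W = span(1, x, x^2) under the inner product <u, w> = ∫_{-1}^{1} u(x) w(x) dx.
g(x) = -33*x^2/7 - 7*x/5 + 41/35

The best approximation g ∈ W is the orthogonal projection of f onto W. Writing g = a_0 + a_1 x + a_2 x^2, the coefficients solve the normal equations G · a = b where
  G_{ij} = <φ_i, φ_j> and b_i = <f, φ_i>, with φ_0 = 1, φ_1 = x, φ_2 = x^2.
G =
  [2, 0, 2/3]
  [0, 2/3, 0]
  [2/3, 0, 2/5],
b = (-4/5, -14/15, -116/105).
Solving gives a_0 = 41/35, a_1 = -7/5, a_2 = -33/7, so
  g(x) = -33*x^2/7 - 7*x/5 + 41/35.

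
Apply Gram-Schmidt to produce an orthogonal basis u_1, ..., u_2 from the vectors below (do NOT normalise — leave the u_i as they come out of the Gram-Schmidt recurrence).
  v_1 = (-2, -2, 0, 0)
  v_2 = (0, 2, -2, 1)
Orthogonal basis:
  u_1 = (-2, -2, 0, 0)
  u_2 = (-1, 1, -2, 1)

Apply the Gram-Schmidt recurrence
  u_1 = v_1
  u_i = v_i − Σ_{j<i} ((v_i · u_j) / (u_j · u_j)) · u_j.

Step by step this gives:
  u_1 = (-2, -2, 0, 0)
  u_2 = (-1, 1, -2, 1)

Orthogonality check:
  u_2 · u_1 = 0 (should be 0)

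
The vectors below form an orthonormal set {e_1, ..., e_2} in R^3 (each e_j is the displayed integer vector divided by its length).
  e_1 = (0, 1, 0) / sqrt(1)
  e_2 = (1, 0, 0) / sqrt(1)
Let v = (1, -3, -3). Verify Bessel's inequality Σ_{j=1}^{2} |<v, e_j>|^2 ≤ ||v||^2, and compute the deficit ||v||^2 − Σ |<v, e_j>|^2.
Σ |<v, e_j>|^2 = 10; ||v||^2 = 19; deficit = 9

Write each e_j = u_j / sqrt(<u_j, u_j>) where u_j is the displayed integer vector. Then <v, e_j> = <v, u_j> / sqrt(<u_j, u_j>), so |<v, e_j>|^2 = <v, u_j>^2 / <u_j, u_j>.
Coefficients: <v, e_1> = -3/sqrt(1), <v, e_2> = 1/sqrt(1).
Square and sum: Σ |<v, e_j>|^2 = 10.
Compute ||v||^2 = v·v = 19.
Deficit = 19 − 10 = 9 ≥ 0, confirming Bessel's inequality. (The deficit equals ||v − Σ <v,e_j> e_j||^2, the squared distance from v to span{e_j}.)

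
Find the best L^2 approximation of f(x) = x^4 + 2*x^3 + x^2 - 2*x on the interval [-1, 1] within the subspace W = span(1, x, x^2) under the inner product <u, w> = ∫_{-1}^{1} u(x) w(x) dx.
g(x) = 13*x^2/7 - 4*x/5 - 3/35

The best approximation g ∈ W is the orthogonal projection of f onto W. Writing g = a_0 + a_1 x + a_2 x^2, the coefficients solve the normal equations G · a = b where
  G_{ij} = <φ_i, φ_j> and b_i = <f, φ_i>, with φ_0 = 1, φ_1 = x, φ_2 = x^2.
G =
  [2, 0, 2/3]
  [0, 2/3, 0]
  [2/3, 0, 2/5],
b = (16/15, -8/15, 24/35).
Solving gives a_0 = -3/35, a_1 = -4/5, a_2 = 13/7, so
  g(x) = 13*x^2/7 - 4*x/5 - 3/35.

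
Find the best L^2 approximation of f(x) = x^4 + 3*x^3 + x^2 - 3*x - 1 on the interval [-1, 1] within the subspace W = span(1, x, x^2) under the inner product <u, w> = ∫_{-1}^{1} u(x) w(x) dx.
g(x) = 13*x^2/7 - 6*x/5 - 38/35

The best approximation g ∈ W is the orthogonal projection of f onto W. Writing g = a_0 + a_1 x + a_2 x^2, the coefficients solve the normal equations G · a = b where
  G_{ij} = <φ_i, φ_j> and b_i = <f, φ_i>, with φ_0 = 1, φ_1 = x, φ_2 = x^2.
G =
  [2, 0, 2/3]
  [0, 2/3, 0]
  [2/3, 0, 2/5],
b = (-14/15, -4/5, 2/105).
Solving gives a_0 = -38/35, a_1 = -6/5, a_2 = 13/7, so
  g(x) = 13*x^2/7 - 6*x/5 - 38/35.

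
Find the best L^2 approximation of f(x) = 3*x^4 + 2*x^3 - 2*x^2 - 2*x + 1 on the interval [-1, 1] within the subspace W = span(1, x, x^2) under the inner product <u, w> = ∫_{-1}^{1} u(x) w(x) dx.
g(x) = 4*x^2/7 - 4*x/5 + 26/35

The best approximation g ∈ W is the orthogonal projection of f onto W. Writing g = a_0 + a_1 x + a_2 x^2, the coefficients solve the normal equations G · a = b where
  G_{ij} = <φ_i, φ_j> and b_i = <f, φ_i>, with φ_0 = 1, φ_1 = x, φ_2 = x^2.
G =
  [2, 0, 2/3]
  [0, 2/3, 0]
  [2/3, 0, 2/5],
b = (28/15, -8/15, 76/105).
Solving gives a_0 = 26/35, a_1 = -4/5, a_2 = 4/7, so
  g(x) = 4*x^2/7 - 4*x/5 + 26/35.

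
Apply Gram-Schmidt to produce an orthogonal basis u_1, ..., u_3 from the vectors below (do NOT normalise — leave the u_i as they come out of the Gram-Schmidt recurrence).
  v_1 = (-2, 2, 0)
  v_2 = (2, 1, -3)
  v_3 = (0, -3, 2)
Orthogonal basis:
  u_1 = (-2, 2, 0)
  u_2 = (3/2, 3/2, -3)
  u_3 = (-1/3, -1/3, -1/3)

Apply the Gram-Schmidt recurrence
  u_1 = v_1
  u_i = v_i − Σ_{j<i} ((v_i · u_j) / (u_j · u_j)) · u_j.

Step by step this gives:
  u_1 = (-2, 2, 0)
  u_2 = (3/2, 3/2, -3)
  u_3 = (-1/3, -1/3, -1/3)

Orthogonality check:
  u_2 · u_1 = 0 (should be 0)
  u_3 · u_1 = 0 (should be 0)
  u_3 · u_2 = 0 (should be 0)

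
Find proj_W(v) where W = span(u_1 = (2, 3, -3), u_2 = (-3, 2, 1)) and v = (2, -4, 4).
proj_W(v) = (220/299, -1490/299, 50/23)

Set up U = [u_1 | ... | u_2] ∈ R^(3×2). The projector onto W = col(U) is P = U (U^T U)^(-1) U^T.
Compute U^T U =
  [22, -3]
  [-3, 14],
and U^T v = (-20, -10).
Solve U^T U · c = U^T v for the coefficients: c = (-310/299, -280/299). The projection is proj_W(v) = U c.
Check: (v - proj_W(v)) · u_1 = 0  (should be 0).
Check: (v - proj_W(v)) · u_2 = 0  (should be 0).
Result: proj_W(v) = (220/299, -1490/299, 50/23).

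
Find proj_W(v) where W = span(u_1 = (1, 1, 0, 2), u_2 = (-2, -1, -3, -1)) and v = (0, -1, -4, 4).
proj_W(v) = (-28/65, 61/65, -267/65, 211/65)

Set up U = [u_1 | ... | u_2] ∈ R^(4×2). The projector onto W = col(U) is P = U (U^T U)^(-1) U^T.
Compute U^T U =
  [6, -5]
  [-5, 15],
and U^T v = (7, 9).
Solve U^T U · c = U^T v for the coefficients: c = (30/13, 89/65). The projection is proj_W(v) = U c.
Check: (v - proj_W(v)) · u_1 = 0  (should be 0).
Check: (v - proj_W(v)) · u_2 = 0  (should be 0).
Result: proj_W(v) = (-28/65, 61/65, -267/65, 211/65).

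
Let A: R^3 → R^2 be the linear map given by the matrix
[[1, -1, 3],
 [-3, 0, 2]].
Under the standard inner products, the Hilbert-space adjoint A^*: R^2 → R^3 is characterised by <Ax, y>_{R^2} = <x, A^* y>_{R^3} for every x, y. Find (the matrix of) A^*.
A^* = A^T =
[[1, -3],
 [-1, 0],
 [3, 2]]

For real matrices with standard dot products, the defining identity <Ax, y> = <x, A^* y> gives (Ax)^T y = x^T (A^*) y, i.e. x^T A^T y = x^T (A^*) y. Since this holds for all x, y, we must have A^* = A^T. Therefore
A^* =
[[1, -3],
 [-1, 0],
 [3, 2]].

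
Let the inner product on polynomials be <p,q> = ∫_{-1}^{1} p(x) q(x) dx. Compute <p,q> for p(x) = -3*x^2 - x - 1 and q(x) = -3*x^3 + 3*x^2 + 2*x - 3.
<p,q> = 94/15

Expand the product: p(x)·q(x) = 9*x^5 - 6*x^4 - 6*x^3 + 4*x^2 + x + 3.
∫_{-1}^{1} of each monomial x^k gives [2/(k+1) if k even, 0 if k odd]. Integrating term-by-term (or equivalently evaluating the antiderivative F(x) = 3*x^6/2 - 6*x^5/5 - 3*x^4/2 + 4*x^3/3 + x^2/2 + 3*x at the endpoints):
  F(1) − F(−1) = 109/30 − (-79/30) = 94/15.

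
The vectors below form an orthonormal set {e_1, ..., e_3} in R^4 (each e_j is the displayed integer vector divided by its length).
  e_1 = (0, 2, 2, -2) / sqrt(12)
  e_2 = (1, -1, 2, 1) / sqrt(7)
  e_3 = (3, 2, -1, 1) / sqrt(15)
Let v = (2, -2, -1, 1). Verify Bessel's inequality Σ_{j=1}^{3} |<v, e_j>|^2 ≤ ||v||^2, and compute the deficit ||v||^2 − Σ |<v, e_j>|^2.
Σ |<v, e_j>|^2 = 269/35; ||v||^2 = 10; deficit = 81/35

Write each e_j = u_j / sqrt(<u_j, u_j>) where u_j is the displayed integer vector. Then <v, e_j> = <v, u_j> / sqrt(<u_j, u_j>), so |<v, e_j>|^2 = <v, u_j>^2 / <u_j, u_j>.
Coefficients: <v, e_1> = -8/sqrt(12), <v, e_2> = 3/sqrt(7), <v, e_3> = 4/sqrt(15).
Square and sum: Σ |<v, e_j>|^2 = 269/35.
Compute ||v||^2 = v·v = 10.
Deficit = 10 − 269/35 = 81/35 ≥ 0, confirming Bessel's inequality. (The deficit equals ||v − Σ <v,e_j> e_j||^2, the squared distance from v to span{e_j}.)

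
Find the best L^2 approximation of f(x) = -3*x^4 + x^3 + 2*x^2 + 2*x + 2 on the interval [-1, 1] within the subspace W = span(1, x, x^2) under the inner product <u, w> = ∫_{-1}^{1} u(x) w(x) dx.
g(x) = -4*x^2/7 + 13*x/5 + 79/35

The best approximation g ∈ W is the orthogonal projection of f onto W. Writing g = a_0 + a_1 x + a_2 x^2, the coefficients solve the normal equations G · a = b where
  G_{ij} = <φ_i, φ_j> and b_i = <f, φ_i>, with φ_0 = 1, φ_1 = x, φ_2 = x^2.
G =
  [2, 0, 2/3]
  [0, 2/3, 0]
  [2/3, 0, 2/5],
b = (62/15, 26/15, 134/105).
Solving gives a_0 = 79/35, a_1 = 13/5, a_2 = -4/7, so
  g(x) = -4*x^2/7 + 13*x/5 + 79/35.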